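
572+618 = 1190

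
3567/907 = 3 + 846/907 = 3.93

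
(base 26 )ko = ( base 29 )IM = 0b1000100000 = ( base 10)544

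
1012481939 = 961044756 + 51437183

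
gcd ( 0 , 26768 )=26768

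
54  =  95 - 41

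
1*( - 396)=-396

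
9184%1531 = 1529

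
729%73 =72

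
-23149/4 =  - 23149/4 = -5787.25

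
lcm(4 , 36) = 36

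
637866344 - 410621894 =227244450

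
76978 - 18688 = 58290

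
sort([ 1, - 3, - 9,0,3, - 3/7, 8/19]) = [  -  9, - 3 ,- 3/7,0,8/19, 1,3 ]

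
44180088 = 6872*6429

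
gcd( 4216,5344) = 8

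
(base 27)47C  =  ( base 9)4243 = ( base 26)4FN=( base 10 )3117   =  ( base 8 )6055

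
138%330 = 138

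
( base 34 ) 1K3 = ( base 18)5c3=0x72f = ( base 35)1HJ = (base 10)1839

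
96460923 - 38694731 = 57766192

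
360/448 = 45/56 = 0.80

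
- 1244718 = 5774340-7019058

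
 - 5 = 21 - 26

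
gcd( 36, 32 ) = 4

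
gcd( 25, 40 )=5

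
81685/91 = 897 + 58/91 = 897.64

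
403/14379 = 403/14379 = 0.03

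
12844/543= 23 + 355/543   =  23.65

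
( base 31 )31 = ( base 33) 2s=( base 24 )3M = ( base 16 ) 5E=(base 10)94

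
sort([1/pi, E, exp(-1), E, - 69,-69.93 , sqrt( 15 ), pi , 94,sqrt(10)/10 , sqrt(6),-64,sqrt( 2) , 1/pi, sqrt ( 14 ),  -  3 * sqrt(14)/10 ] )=[ -69.93,-69,-64,-3*sqrt( 14 ) /10 , sqrt( 10)/10,1/pi, 1/pi, exp( - 1), sqrt(2), sqrt( 6), E, E, pi , sqrt( 14),sqrt (15 ), 94 ] 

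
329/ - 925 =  - 329/925 = -  0.36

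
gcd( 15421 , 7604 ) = 1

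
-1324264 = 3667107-4991371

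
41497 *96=3983712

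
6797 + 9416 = 16213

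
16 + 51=67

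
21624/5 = 4324 + 4/5 = 4324.80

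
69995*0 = 0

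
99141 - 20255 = 78886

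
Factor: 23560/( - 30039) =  - 40/51 = - 2^3*3^( - 1) * 5^1*17^( - 1)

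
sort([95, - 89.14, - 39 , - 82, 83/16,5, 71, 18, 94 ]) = [ - 89.14, - 82, - 39,  5, 83/16, 18, 71, 94, 95]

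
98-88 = 10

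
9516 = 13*732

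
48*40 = 1920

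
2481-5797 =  - 3316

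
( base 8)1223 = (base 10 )659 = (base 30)lt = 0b1010010011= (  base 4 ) 22103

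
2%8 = 2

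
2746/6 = 1373/3  =  457.67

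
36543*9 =328887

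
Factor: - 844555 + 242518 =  - 3^2 *151^1*443^1  =  -602037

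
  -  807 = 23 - 830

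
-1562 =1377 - 2939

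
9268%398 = 114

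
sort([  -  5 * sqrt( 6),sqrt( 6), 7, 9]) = [ - 5*sqrt( 6), sqrt( 6), 7, 9 ] 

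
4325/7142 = 4325/7142 = 0.61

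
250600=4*62650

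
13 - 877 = -864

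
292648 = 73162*4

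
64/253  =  64/253  =  0.25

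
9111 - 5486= 3625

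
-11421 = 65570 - 76991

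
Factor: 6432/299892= 2^3*373^ ( - 1 ) = 8/373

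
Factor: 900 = 2^2 *3^2 * 5^2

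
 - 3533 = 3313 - 6846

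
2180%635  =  275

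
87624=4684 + 82940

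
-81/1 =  - 81= - 81.00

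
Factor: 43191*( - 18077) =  - 3^2*4799^1*18077^1 = - 780763707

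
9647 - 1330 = 8317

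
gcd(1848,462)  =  462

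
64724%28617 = 7490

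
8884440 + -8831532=52908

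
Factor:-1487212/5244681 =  - 2^2 *3^ ( - 1 )*13^( - 1) * 89^( - 1 )*163^1*1511^( -1) *2281^1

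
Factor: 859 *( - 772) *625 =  - 414467500=- 2^2*5^4 * 193^1*859^1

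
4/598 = 2/299= 0.01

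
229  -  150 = 79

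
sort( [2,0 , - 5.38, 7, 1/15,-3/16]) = [ - 5.38,-3/16,0 , 1/15,2,7 ]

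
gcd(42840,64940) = 340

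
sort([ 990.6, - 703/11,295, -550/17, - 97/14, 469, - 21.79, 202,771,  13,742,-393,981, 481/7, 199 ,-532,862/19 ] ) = [-532, - 393,- 703/11, - 550/17,  -  21.79, - 97/14,13, 862/19, 481/7, 199,202 , 295, 469, 742,771, 981,990.6]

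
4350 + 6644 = 10994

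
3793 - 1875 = 1918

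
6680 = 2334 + 4346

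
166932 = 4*41733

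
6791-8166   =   - 1375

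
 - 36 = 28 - 64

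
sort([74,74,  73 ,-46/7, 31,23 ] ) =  [ - 46/7, 23,  31,  73 , 74,74]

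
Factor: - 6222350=-2^1*5^2*124447^1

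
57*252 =14364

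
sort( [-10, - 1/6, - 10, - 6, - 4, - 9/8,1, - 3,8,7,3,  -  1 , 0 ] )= [ - 10, - 10, - 6, - 4, - 3, - 9/8, - 1, -1/6, 0  ,  1,3, 7 , 8]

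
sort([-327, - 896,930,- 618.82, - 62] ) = [-896, - 618.82 , - 327, - 62,930]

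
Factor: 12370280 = 2^3*5^1*13^1*23789^1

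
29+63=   92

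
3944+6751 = 10695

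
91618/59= 91618/59 = 1552.85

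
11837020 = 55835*212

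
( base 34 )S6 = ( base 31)US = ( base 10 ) 958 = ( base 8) 1676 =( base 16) 3BE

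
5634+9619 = 15253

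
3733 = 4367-634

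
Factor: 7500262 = 2^1*7^1*11^1*113^1*431^1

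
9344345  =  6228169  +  3116176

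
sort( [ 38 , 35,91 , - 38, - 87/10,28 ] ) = [-38, - 87/10,28, 35, 38, 91]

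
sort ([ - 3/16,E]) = [ - 3/16,  E]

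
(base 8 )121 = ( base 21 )3i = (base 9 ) 100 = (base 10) 81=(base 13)63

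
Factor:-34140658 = - 2^1*17^1*1004137^1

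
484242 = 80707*6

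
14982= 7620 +7362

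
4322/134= 2161/67 = 32.25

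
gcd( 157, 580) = 1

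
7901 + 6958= 14859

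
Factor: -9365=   -  5^1* 1873^1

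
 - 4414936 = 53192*( - 83 )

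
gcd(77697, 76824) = 873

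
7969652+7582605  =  15552257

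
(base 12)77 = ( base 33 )2P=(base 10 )91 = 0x5b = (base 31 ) 2t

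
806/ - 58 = -14 + 3/29 = - 13.90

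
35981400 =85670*420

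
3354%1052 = 198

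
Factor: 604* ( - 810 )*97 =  - 47456280 = - 2^3*3^4*5^1*97^1*151^1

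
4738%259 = 76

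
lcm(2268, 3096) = 195048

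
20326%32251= 20326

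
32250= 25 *1290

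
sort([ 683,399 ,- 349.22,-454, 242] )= [ - 454,-349.22,242, 399, 683] 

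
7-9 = - 2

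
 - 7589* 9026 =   -  68498314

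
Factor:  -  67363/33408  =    -  2^( - 7 )*3^( -2 )*29^( - 1 ) *31^1*41^1 * 53^1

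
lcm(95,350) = 6650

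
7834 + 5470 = 13304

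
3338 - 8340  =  -5002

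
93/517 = 93/517 = 0.18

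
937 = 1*937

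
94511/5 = 18902  +  1/5 = 18902.20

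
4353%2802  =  1551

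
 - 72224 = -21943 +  - 50281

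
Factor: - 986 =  - 2^1*17^1*29^1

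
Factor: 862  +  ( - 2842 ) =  - 2^2  *  3^2*5^1*11^1 = - 1980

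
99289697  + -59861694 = 39428003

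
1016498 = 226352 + 790146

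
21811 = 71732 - 49921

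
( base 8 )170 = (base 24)50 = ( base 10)120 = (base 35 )3f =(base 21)5f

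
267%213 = 54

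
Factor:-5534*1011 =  - 2^1* 3^1 * 337^1*2767^1 = - 5594874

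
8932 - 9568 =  - 636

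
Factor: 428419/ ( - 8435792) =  - 2^( - 4 )*257^1 * 1667^1*527237^( - 1)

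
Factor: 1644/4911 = 548/1637 = 2^2*137^1*1637^ (-1)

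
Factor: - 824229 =  -  3^3*7^3*89^1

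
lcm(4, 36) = 36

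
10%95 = 10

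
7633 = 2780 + 4853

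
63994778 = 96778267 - 32783489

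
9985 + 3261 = 13246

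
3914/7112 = 1957/3556= 0.55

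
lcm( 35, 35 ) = 35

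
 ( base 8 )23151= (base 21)1165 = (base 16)2669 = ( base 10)9833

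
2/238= 1/119  =  0.01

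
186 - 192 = -6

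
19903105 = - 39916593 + 59819698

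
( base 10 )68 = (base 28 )2c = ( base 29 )2a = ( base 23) 2m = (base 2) 1000100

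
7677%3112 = 1453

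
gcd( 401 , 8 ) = 1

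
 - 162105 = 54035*(  -  3)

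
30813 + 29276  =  60089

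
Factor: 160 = 2^5*5^1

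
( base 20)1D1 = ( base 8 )1225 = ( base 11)551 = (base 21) 1AA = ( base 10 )661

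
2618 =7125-4507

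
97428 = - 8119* ( - 12 ) 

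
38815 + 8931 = 47746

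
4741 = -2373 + 7114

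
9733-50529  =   - 40796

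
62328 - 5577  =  56751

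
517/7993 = 517/7993 = 0.06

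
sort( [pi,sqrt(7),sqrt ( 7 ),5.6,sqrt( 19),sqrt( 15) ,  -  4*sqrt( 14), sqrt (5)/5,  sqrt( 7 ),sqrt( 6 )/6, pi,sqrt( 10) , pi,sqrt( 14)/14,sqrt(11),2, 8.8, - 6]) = [ - 4*sqrt( 14), - 6,sqrt(14) /14,sqrt(6) /6,sqrt( 5 ) /5, 2,sqrt(7), sqrt( 7),sqrt( 7 ), pi,pi, pi, sqrt( 10), sqrt( 11 ) , sqrt( 15 ) , sqrt(19), 5.6,8.8]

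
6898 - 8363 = -1465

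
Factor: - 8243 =-8243^1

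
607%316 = 291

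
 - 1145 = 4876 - 6021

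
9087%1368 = 879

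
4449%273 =81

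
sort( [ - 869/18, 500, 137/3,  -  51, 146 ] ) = [ - 51 , -869/18,137/3, 146, 500 ]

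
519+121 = 640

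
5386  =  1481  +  3905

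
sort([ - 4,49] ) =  [-4,  49]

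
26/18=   1 + 4/9 = 1.44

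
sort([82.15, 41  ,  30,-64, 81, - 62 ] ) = [ - 64, - 62,30,  41,81, 82.15 ]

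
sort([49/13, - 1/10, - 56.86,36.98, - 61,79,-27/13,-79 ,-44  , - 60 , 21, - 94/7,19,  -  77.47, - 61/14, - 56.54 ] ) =[- 79, - 77.47,-61, - 60, - 56.86, - 56.54,-44, - 94/7, -61/14, - 27/13, - 1/10,49/13, 19, 21, 36.98,79 ] 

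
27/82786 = 27/82786 = 0.00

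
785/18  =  43 + 11/18= 43.61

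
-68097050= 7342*( - 9275)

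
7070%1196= 1090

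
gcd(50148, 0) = 50148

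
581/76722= 581/76722  =  0.01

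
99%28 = 15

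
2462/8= 1231/4 = 307.75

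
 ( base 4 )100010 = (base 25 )1G3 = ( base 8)2004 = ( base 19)2G2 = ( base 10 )1028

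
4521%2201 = 119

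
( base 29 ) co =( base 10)372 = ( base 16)174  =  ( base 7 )1041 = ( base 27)DL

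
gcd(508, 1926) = 2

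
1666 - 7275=-5609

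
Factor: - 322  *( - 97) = 2^1*7^1*23^1*97^1 = 31234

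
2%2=0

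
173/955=173/955 = 0.18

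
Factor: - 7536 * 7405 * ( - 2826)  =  157702330080 = 2^5*3^3 * 5^1*157^2*1481^1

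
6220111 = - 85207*( - 73) 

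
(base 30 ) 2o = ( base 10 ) 84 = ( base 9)103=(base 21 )40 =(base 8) 124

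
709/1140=709/1140 = 0.62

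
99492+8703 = 108195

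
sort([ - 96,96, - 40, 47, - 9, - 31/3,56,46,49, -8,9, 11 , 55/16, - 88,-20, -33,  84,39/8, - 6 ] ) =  [ - 96, - 88, - 40, - 33 , - 20, - 31/3, - 9 ,-8, - 6,55/16,  39/8,9,  11, 46,47,49, 56,84, 96]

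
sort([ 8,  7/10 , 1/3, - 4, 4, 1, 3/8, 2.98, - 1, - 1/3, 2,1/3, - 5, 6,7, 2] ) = [ - 5, - 4, - 1, - 1/3,1/3,  1/3,3/8,7/10,1,2,  2,2.98, 4,  6, 7 , 8]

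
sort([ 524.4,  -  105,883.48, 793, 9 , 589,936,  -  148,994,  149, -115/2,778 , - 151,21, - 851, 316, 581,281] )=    [ - 851,-151 ,  -  148,-105, - 115/2,9,21,  149, 281,316,524.4,581, 589 , 778,793, 883.48, 936,  994]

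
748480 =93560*8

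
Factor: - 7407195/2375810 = -2^(  -  1)*3^1 *237581^(-1 )*493813^1= -1481439/475162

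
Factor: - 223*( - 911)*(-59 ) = -11986027 = - 59^1*223^1 * 911^1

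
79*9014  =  712106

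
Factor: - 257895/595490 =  - 2^(  -  1)*3^2 * 7^ ( - 1)  *11^1*47^( - 1) * 181^( -1)*521^1 = - 51579/119098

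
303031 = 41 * 7391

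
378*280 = 105840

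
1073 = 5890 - 4817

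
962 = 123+839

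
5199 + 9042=14241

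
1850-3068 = -1218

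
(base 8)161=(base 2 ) 1110001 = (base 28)41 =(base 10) 113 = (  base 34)3B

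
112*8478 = 949536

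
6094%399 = 109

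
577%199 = 179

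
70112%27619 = 14874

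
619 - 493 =126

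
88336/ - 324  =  -22084/81  =  - 272.64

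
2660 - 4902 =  - 2242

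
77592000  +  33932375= 111524375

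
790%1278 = 790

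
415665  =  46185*9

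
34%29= 5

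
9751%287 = 280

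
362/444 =181/222 = 0.82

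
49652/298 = 166 + 92/149 = 166.62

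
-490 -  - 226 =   -  264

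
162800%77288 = 8224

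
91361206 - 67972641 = 23388565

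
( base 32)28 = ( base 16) 48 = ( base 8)110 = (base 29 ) 2E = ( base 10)72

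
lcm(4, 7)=28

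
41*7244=297004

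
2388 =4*597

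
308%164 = 144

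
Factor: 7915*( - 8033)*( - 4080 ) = 2^4*3^1 * 5^2 * 17^1 * 29^1*277^1*1583^1 = 259411275600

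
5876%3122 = 2754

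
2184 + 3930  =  6114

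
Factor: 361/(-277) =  -19^2*277^( - 1 )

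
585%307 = 278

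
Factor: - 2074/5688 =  - 1037/2844 = - 2^(  -  2 )*3^( -2)*17^1*61^1*79^(-1 )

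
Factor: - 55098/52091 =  - 2^1*3^2*13^(  -  1)*3061^1*4007^(-1) 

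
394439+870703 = 1265142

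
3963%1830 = 303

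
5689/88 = 64+57/88 = 64.65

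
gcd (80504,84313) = 1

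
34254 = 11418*3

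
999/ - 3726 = -37/138 = -  0.27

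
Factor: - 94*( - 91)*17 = 145418 = 2^1 * 7^1*13^1*17^1*47^1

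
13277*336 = 4461072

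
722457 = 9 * 80273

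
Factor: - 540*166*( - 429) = 2^3 *3^4*5^1*11^1*13^1* 83^1 = 38455560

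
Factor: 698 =2^1 * 349^1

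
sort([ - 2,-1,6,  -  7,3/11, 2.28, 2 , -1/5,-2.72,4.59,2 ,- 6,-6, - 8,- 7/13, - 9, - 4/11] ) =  [ - 9, - 8,-7, - 6, - 6 ,  -  2.72, -2, - 1, -7/13, - 4/11 , -1/5, 3/11,2, 2,2.28,4.59,6 ] 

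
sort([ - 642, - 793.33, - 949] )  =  [-949 ,-793.33,  -  642]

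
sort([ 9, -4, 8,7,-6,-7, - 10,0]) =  [-10, - 7, - 6, - 4,0,7,8,9] 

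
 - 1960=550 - 2510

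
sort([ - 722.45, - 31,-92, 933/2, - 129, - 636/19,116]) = [ - 722.45 , - 129 , - 92  ,- 636/19,-31,116,933/2]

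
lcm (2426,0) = 0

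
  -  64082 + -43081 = - 107163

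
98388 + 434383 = 532771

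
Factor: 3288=2^3*3^1*137^1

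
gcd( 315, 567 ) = 63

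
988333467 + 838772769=1827106236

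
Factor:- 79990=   -  2^1*5^1*19^1 * 421^1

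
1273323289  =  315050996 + 958272293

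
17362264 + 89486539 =106848803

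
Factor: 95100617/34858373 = 11^( - 1 )*71^( - 1) * 3581^1*26557^1*44633^(-1) 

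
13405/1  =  13405 = 13405.00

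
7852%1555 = 77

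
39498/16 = 19749/8 =2468.62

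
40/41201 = 40/41201= 0.00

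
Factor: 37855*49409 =5^1 * 67^1*113^1*49409^1 = 1870377695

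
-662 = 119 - 781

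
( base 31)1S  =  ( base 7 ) 113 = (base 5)214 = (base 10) 59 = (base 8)73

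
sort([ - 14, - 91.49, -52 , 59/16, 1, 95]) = [ - 91.49 ,  -  52,- 14, 1,59/16,95] 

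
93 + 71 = 164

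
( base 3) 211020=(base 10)600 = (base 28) lc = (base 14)30C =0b1001011000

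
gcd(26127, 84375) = 9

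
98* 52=5096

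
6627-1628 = 4999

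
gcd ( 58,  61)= 1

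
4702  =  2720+1982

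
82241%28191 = 25859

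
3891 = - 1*(  -  3891)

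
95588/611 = 95588/611  =  156.45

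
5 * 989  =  4945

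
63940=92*695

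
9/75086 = 9/75086 = 0.00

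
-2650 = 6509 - 9159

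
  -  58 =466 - 524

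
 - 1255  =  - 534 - 721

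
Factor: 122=2^1*61^1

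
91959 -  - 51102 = 143061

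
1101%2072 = 1101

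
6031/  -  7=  - 862 + 3/7  =  - 861.57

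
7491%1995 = 1506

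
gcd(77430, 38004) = 6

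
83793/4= 20948 + 1/4 =20948.25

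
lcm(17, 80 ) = 1360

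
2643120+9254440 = 11897560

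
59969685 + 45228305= 105197990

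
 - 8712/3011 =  - 8712/3011=-2.89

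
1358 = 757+601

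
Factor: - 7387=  - 83^1 * 89^1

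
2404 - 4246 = - 1842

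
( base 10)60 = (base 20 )30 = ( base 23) 2E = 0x3c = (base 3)2020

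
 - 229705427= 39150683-268856110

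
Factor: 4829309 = 17^1*61^1*4657^1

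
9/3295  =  9/3295=0.00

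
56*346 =19376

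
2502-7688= - 5186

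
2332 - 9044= - 6712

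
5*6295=31475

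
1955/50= 391/10 = 39.10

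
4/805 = 4/805 = 0.00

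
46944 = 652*72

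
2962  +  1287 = 4249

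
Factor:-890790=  - 2^1*3^1*5^1*23^1*1291^1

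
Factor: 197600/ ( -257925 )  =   - 416/543 = -  2^5*3^( - 1 )*13^1*181^( - 1 )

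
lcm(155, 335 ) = 10385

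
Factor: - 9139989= - 3^1 * 3046663^1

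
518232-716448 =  - 198216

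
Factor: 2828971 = 2828971^1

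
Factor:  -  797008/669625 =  - 2^4*5^( - 3)*11^ (  -  1) * 109^1*457^1*487^( - 1)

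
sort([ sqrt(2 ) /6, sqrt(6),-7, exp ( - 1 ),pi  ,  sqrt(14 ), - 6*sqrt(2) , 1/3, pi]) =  [ - 6*sqrt(2 ), - 7,sqrt( 2)/6,1/3,exp( - 1 ),  sqrt(6 ), pi,  pi,sqrt( 14)]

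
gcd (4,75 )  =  1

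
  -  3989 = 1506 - 5495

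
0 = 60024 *0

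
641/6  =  641/6  =  106.83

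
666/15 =222/5  =  44.40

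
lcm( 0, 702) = 0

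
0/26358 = 0  =  0.00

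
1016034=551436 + 464598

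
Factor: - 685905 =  - 3^1*5^1 * 11^1*4157^1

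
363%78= 51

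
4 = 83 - 79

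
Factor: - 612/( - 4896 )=1/8 = 2^(  -  3)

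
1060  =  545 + 515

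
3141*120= 376920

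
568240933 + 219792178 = 788033111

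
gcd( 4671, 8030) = 1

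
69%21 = 6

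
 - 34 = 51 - 85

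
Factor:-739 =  - 739^1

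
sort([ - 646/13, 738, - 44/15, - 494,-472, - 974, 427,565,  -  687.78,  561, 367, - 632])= [ - 974, - 687.78,- 632, - 494, - 472, - 646/13 , - 44/15, 367,427,561, 565, 738 ] 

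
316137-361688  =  -45551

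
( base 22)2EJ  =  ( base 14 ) 687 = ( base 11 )a78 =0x50f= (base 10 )1295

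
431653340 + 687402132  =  1119055472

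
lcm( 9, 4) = 36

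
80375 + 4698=85073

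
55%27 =1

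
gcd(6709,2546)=1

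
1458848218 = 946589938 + 512258280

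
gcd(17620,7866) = 2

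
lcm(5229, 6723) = 47061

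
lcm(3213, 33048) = 231336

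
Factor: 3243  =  3^1*23^1*47^1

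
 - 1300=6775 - 8075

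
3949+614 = 4563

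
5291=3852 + 1439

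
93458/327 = 93458/327 = 285.80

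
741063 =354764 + 386299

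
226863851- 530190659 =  - 303326808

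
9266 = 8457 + 809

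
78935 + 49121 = 128056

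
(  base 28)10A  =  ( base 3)1002102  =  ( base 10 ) 794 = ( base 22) 1E2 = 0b1100011010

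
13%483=13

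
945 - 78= 867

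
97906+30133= 128039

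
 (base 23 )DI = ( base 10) 317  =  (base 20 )fh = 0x13d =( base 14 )189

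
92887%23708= 21763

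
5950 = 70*85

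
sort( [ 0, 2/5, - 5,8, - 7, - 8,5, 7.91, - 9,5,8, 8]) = [ - 9,  -  8, -7, - 5,0,2/5, 5,5,7.91,8,8 , 8]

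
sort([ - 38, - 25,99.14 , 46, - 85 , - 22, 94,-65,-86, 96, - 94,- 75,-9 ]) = [-94 , - 86, - 85,-75, - 65,-38, - 25, - 22,-9,46 , 94,  96,99.14]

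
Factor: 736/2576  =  2/7 = 2^1*7^ ( - 1 ) 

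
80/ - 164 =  - 20/41= - 0.49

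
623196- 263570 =359626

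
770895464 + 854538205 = 1625433669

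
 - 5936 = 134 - 6070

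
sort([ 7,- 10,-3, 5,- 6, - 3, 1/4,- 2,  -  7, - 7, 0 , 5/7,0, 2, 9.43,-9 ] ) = [ - 10, - 9, - 7, - 7, - 6,  -  3, - 3, - 2, 0 , 0,1/4, 5/7,2, 5 , 7,9.43 ]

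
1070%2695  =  1070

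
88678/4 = 44339/2 = 22169.50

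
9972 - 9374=598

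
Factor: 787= 787^1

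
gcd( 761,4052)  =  1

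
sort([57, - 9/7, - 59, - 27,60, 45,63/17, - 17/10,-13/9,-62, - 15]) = [ - 62,- 59, -27,- 15, - 17/10, - 13/9 , - 9/7,63/17,45, 57,60 ]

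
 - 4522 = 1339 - 5861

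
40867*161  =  6579587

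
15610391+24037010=39647401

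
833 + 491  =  1324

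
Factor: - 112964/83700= - 911/675 = - 3^( - 3 )*5^( - 2)*911^1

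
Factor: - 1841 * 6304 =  - 2^5*7^1*197^1*  263^1  =  - 11605664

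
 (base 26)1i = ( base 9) 48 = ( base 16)2c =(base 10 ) 44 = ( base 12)38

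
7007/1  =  7007 = 7007.00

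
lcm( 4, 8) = 8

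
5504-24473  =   - 18969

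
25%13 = 12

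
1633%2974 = 1633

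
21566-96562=-74996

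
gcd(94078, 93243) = 1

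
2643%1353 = 1290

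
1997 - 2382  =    -  385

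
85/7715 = 17/1543 = 0.01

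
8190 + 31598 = 39788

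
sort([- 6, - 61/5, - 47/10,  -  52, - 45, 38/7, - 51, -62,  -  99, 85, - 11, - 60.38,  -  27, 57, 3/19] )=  [ - 99,-62, - 60.38,-52, -51, - 45, - 27, - 61/5,  -  11, -6 ,  -  47/10, 3/19 , 38/7,  57,85 ]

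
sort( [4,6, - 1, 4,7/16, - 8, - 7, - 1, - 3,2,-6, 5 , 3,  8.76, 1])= [- 8, - 7, - 6, - 3,-1,-1,7/16,1,2, 3,4, 4,5,6,8.76]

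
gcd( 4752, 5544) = 792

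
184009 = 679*271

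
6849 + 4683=11532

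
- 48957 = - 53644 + 4687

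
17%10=7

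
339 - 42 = 297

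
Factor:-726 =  - 2^1*3^1*11^2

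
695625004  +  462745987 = 1158370991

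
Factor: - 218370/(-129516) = 145/86= 2^( - 1 )*5^1*29^1*43^( - 1)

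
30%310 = 30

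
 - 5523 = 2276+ - 7799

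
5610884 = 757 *7412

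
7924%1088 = 308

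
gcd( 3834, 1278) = 1278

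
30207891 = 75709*399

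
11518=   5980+5538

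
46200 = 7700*6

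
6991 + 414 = 7405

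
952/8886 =476/4443 = 0.11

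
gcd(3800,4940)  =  380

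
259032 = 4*64758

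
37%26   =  11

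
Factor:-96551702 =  - 2^1*13^1*149^1*24923^1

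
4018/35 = 114 + 4/5  =  114.80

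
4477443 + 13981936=18459379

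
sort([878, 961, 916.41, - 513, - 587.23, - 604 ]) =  [- 604, - 587.23, -513,878 , 916.41, 961]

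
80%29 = 22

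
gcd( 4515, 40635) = 4515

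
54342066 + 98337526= 152679592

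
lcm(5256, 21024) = 21024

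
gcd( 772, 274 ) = 2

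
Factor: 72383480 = 2^3 * 5^1*13^1*139199^1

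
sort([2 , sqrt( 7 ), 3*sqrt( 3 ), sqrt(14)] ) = [2, sqrt( 7 ),sqrt (14 ), 3*sqrt( 3) ]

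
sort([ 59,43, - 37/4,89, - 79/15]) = [- 37/4,  -  79/15 , 43,59,89]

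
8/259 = 8/259 = 0.03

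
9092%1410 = 632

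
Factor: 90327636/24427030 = 45163818/12213515 = 2^1*3^4*5^( - 1 ) * 7^1*37^( - 1) * 107^( - 1)*617^(-1)*39827^1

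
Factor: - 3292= - 2^2* 823^1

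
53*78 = 4134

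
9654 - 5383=4271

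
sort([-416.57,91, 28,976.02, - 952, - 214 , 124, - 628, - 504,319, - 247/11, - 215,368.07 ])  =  [ - 952, - 628, - 504, - 416.57,-215, - 214, - 247/11,28,  91 , 124, 319,368.07,976.02]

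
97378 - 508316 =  - 410938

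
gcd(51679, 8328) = 1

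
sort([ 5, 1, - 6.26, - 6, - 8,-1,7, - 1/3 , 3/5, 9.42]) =[  -  8, - 6.26, - 6, - 1, - 1/3, 3/5, 1,5, 7, 9.42 ] 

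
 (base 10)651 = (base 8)1213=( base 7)1620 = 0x28B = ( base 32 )kb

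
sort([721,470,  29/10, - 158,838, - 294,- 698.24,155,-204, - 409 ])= [-698.24,-409, - 294, - 204, - 158,29/10, 155, 470,721,  838]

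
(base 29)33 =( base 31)2s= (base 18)50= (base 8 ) 132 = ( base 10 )90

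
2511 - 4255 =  - 1744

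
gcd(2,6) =2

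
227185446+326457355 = 553642801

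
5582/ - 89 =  - 63  +  25/89 = - 62.72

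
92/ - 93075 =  - 92/93075 = - 0.00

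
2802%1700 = 1102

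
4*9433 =37732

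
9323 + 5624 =14947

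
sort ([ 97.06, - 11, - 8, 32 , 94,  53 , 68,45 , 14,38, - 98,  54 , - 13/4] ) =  [-98, - 11, - 8, - 13/4,14,32 , 38,  45, 53,54 , 68 , 94, 97.06 ] 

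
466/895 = 466/895 = 0.52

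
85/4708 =85/4708 =0.02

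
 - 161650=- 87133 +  - 74517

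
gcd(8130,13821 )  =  813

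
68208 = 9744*7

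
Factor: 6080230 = 2^1*5^1 * 13^1 * 46771^1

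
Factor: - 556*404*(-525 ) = 2^4 * 3^1*5^2*7^1*101^1 * 139^1 = 117927600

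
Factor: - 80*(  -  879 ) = 70320 = 2^4*3^1*5^1*293^1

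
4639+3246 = 7885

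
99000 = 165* 600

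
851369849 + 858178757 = 1709548606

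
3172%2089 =1083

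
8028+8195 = 16223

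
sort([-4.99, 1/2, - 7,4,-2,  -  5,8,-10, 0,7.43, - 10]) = [ -10,-10,-7, - 5, - 4.99, - 2, 0,  1/2, 4, 7.43, 8 ] 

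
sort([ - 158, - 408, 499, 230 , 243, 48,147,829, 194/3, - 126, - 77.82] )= [ - 408, - 158,  -  126, - 77.82, 48,194/3,147, 230,  243, 499, 829] 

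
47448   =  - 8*(- 5931 ) 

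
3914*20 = 78280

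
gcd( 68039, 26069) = 1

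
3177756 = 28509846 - 25332090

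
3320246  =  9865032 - 6544786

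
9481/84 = 112 + 73/84 = 112.87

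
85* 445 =37825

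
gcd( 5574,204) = 6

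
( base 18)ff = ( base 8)435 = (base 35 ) 85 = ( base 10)285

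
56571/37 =56571/37 = 1528.95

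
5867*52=305084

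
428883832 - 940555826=-511671994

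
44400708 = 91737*484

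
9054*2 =18108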